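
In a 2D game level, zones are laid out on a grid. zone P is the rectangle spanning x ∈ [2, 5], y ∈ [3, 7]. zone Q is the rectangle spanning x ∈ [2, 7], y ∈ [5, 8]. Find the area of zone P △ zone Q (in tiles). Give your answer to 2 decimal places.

|zone P∩zone Q|: x∈[2,5], y∈[5,7] → 3·2 = 6.
|zone P △ zone Q| = |zone P| + |zone Q| − 2·|zone P∩zone Q| = 12 + 15 − 12 = 15.00.

15.00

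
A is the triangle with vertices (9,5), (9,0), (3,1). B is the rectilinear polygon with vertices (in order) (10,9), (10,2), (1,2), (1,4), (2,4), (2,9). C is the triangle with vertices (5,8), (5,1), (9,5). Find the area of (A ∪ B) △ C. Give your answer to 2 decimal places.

52.25

|A ∪ B| = 66.25.
|(A ∪ B) ∩ C| = 14.
|(A ∪ B) △ C| = 66.25 + 14 − 28 = 52.25.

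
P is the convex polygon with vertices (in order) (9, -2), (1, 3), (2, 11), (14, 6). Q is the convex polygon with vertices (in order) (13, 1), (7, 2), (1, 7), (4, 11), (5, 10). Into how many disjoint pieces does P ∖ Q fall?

P ∖ Q splits into 3 disjoint pieces (area 29.566, area 2.5651, area 19.598).

3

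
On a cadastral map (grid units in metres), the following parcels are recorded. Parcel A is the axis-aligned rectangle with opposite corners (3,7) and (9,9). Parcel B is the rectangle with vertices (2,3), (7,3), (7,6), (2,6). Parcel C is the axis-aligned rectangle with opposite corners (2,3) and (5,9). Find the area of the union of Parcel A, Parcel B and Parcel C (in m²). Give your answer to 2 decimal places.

By inclusion–exclusion:
Individual areas: |Parcel A| = 12, |Parcel B| = 15, |Parcel C| = 18.
|Parcel A∩Parcel B| = 0 (no overlap).
|Parcel A∩Parcel C|: x∈[3,5], y∈[7,9] → 2·2 = 4.
|Parcel B∩Parcel C|: x∈[2,5], y∈[3,6] → 3·3 = 9.
|Parcel A∩Parcel B∩Parcel C| = 0.
|Parcel A ∪ Parcel B ∪ Parcel C| = 45 − 13 + 0 = 32.00.

32.00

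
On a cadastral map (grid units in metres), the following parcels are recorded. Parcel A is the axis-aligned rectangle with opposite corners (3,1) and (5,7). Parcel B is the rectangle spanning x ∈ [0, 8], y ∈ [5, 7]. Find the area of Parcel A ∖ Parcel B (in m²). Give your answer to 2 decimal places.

8.00

|Parcel A∩Parcel B|: x∈[3,5], y∈[5,7] → 2·2 = 4.
|Parcel A| = 12.
|Parcel A ∖ Parcel B| = |Parcel A| − |Parcel A∩Parcel B| = 12 − 4 = 8.00.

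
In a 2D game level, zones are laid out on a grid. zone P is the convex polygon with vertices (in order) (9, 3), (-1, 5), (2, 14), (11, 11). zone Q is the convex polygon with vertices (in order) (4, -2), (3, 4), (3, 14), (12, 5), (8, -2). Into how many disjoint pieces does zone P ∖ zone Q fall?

zone P ∖ zone Q splits into 2 disjoint pieces (area 23.9333, area 16.25).

2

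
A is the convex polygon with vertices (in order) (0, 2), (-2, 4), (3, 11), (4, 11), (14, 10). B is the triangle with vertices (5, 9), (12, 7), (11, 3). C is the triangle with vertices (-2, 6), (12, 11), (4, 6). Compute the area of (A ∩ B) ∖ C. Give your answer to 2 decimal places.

3.29

|A ∩ B| = 4.5509.
|(A ∩ B) ∩ C| = 1.2589.
|(A ∩ B) ∖ C| = 4.5509 − 1.2589 = 3.29.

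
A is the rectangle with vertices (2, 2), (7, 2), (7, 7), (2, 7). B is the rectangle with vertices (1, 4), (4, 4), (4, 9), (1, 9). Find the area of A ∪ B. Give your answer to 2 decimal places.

34.00

By inclusion–exclusion:
Individual areas: |A| = 25, |B| = 15.
|A∩B|: x∈[2,4], y∈[4,7] → 2·3 = 6.
|A ∪ B| = 40 − 6 = 34.00.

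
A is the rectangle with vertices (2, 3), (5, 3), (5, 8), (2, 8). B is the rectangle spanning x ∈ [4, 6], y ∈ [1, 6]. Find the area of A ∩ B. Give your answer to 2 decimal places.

3.00

|A∩B|: x∈[4,5], y∈[3,6] → 1·3 = 3.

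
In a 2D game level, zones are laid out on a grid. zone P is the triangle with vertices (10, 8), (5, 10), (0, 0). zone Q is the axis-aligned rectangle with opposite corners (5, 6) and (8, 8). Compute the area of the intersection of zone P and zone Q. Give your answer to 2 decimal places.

The intersection is the polygon with vertices (7.5,6), (5,6), (5,8), (8,8), (8,6.4).
By the shoelace formula its area is 5.90.

5.90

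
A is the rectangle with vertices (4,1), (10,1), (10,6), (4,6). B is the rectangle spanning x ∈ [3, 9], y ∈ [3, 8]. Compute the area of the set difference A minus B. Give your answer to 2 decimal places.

|A∩B|: x∈[4,9], y∈[3,6] → 5·3 = 15.
|A| = 30.
|A ∖ B| = |A| − |A∩B| = 30 − 15 = 15.00.

15.00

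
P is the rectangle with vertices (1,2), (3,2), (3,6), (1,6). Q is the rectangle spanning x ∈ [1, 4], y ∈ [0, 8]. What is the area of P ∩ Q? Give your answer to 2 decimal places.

8.00

|P∩Q|: x∈[1,3], y∈[2,6] → 2·4 = 8.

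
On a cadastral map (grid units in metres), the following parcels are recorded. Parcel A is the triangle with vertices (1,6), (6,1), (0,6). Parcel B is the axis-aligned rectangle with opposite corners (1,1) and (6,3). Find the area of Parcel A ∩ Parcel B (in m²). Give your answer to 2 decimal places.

0.40

The intersection is the polygon with vertices (6,1), (3.6,3), (4,3).
By the shoelace formula its area is 0.40.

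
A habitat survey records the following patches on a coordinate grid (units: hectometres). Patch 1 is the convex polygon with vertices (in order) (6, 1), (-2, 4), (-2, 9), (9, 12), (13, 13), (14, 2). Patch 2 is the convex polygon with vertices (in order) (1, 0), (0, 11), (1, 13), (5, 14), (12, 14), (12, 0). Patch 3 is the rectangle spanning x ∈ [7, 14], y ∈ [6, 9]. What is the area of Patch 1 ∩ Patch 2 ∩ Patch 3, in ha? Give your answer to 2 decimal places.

The intersection is the polygon with vertices (12,6), (7,6), (7,9), (12,9).
By the shoelace formula its area is 15.00.

15.00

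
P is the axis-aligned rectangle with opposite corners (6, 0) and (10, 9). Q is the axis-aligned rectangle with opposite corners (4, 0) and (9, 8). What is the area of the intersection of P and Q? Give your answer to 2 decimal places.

24.00

|P∩Q|: x∈[6,9], y∈[0,8] → 3·8 = 24.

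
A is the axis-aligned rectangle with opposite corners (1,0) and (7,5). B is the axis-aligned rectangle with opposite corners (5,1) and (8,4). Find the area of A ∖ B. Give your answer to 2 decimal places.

|A∩B|: x∈[5,7], y∈[1,4] → 2·3 = 6.
|A| = 30.
|A ∖ B| = |A| − |A∩B| = 30 − 6 = 24.00.

24.00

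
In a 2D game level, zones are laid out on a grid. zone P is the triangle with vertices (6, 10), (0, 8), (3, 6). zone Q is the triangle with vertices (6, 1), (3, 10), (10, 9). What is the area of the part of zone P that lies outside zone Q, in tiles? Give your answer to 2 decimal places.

6.33

|zone P| = 9, |zone P∩zone Q| = 2.6732.
|zone P ∖ zone Q| = |zone P| − |zone P∩zone Q| = 9 − 2.6732 = 6.33.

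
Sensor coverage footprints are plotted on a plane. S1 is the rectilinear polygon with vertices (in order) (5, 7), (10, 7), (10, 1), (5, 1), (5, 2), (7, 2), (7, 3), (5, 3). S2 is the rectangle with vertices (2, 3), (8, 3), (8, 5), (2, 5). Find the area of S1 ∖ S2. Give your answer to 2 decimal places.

|S1| = 28, |S1∩S2| = 6.
|S1 ∖ S2| = |S1| − |S1∩S2| = 28 − 6 = 22.00.

22.00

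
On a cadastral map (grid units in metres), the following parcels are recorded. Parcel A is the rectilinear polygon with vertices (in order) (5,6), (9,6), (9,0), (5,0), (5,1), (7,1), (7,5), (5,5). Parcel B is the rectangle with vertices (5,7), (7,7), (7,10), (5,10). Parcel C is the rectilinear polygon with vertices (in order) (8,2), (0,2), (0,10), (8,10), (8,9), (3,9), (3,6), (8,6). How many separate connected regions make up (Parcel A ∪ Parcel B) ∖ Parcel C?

2

(Parcel A ∪ Parcel B) ∖ Parcel C splits into 2 disjoint pieces (area 10, area 4).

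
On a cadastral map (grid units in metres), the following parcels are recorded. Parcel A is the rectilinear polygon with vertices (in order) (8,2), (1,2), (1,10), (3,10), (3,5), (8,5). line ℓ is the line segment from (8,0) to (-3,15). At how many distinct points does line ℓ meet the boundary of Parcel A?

The segment meets the boundary at (1,9.545), (3,6.818), (4.333,5), (6.533,2).

4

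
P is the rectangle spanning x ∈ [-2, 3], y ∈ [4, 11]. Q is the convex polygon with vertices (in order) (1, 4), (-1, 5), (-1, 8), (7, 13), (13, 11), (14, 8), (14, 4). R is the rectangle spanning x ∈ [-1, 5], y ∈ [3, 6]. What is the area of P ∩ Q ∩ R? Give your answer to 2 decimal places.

7.00

The intersection is the polygon with vertices (1,4), (-1,5), (-1,6), (3,6), (3,4).
By the shoelace formula its area is 7.00.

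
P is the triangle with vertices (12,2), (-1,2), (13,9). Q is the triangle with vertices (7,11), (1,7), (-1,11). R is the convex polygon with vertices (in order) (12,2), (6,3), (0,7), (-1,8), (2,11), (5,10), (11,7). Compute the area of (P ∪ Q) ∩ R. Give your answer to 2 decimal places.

|P ∪ Q| = 61.5.
|(P ∪ Q) ∩ R| = 35.64.

35.64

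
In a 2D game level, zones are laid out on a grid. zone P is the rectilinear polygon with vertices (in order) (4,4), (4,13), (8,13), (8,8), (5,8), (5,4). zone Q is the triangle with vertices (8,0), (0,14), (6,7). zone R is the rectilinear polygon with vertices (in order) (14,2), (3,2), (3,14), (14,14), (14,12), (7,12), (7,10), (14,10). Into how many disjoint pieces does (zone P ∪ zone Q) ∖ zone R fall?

3

(zone P ∪ zone Q) ∖ zone R splits into 3 disjoint pieces (area 2.625, area 2, area 0.5714).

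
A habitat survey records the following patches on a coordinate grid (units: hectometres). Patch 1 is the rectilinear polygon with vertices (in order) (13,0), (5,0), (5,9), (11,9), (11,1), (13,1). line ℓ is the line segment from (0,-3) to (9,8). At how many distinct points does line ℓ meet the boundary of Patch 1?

1

The segment meets the boundary at (5,3.111).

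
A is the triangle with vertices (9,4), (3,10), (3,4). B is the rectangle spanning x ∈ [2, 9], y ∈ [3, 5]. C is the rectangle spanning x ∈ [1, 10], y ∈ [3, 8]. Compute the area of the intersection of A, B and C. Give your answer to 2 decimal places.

The intersection is the polygon with vertices (3,4), (3,5), (8,5), (9,4).
By the shoelace formula its area is 5.50.

5.50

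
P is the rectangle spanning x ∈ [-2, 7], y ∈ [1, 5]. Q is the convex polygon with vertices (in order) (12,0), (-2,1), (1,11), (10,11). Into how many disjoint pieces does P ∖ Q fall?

P ∖ Q is a single connected region.

1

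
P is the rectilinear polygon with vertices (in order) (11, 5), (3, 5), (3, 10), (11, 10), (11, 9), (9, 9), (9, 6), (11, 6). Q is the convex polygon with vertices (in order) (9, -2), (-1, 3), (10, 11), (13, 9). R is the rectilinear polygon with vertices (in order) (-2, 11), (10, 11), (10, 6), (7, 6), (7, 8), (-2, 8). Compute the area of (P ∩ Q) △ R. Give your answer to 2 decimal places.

47.49

|P ∩ Q| = 22.4943.
|(P ∩ Q) ∩ R| = 8.5.
|(P ∩ Q) △ R| = 22.4943 + 42 − 17 = 47.49.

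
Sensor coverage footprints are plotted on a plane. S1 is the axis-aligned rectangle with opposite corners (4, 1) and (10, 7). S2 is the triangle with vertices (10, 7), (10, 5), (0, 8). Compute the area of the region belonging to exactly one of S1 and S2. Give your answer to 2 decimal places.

32.80

|S1| = 36, |S2| = 10, |S1∩S2| = 6.6.
|S1 △ S2| = |S1| + |S2| − 2·|S1∩S2| = 36 + 10 − 13.2 = 32.80.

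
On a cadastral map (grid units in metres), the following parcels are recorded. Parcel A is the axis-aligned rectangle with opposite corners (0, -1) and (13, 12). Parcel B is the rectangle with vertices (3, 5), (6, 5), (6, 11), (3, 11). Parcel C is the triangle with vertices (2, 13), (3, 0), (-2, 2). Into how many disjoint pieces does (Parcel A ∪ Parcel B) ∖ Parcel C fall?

2

(Parcel A ∪ Parcel B) ∖ Parcel C splits into 2 disjoint pieces (area 140.3385, area 3.6818).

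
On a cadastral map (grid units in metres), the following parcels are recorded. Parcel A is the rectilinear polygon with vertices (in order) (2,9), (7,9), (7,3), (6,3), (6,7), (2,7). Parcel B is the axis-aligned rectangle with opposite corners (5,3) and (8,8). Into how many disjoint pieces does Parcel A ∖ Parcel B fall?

Parcel A ∖ Parcel B is a single connected region.

1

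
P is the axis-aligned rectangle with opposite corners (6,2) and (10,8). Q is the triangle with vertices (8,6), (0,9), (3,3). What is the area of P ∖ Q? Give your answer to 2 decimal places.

|P| = 24, |P∩Q| = 1.95.
|P ∖ Q| = |P| − |P∩Q| = 24 − 1.95 = 22.05.

22.05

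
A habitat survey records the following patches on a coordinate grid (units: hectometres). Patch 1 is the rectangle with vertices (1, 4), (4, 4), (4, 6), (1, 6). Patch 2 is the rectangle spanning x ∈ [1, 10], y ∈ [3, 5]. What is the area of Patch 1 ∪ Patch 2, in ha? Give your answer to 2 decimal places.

21.00

By inclusion–exclusion:
Individual areas: |Patch 1| = 6, |Patch 2| = 18.
|Patch 1∩Patch 2|: x∈[1,4], y∈[4,5] → 3·1 = 3.
|Patch 1 ∪ Patch 2| = 24 − 3 = 21.00.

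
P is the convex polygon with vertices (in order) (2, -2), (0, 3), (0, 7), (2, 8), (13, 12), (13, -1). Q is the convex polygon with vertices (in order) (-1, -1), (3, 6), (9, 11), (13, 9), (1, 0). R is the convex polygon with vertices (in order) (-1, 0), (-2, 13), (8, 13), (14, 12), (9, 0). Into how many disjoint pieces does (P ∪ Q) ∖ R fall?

2

(P ∪ Q) ∖ R splits into 2 disjoint pieces (area 0.7143, area 36.5).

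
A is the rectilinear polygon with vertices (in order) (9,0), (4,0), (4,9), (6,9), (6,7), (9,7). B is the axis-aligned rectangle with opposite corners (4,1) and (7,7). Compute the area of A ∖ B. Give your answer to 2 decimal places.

21.00

|A| = 39, |A∩B| = 18.
|A ∖ B| = |A| − |A∩B| = 39 − 18 = 21.00.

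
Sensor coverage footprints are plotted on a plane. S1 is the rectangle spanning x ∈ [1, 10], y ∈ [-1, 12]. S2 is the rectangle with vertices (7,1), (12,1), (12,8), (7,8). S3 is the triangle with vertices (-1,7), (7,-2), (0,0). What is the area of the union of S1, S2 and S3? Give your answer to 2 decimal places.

By inclusion–exclusion:
Individual areas: |S1| = 117, |S2| = 35, |S3| = 23.5.
|S1∩S2|: x∈[7,10], y∈[1,8] → 3·7 = 21.
|S1∩S3| = 13.8016.
|S2∩S3| = 0.
|S1∩S2∩S3| = 0.
|S1 ∪ S2 ∪ S3| = 175.5 − 34.8016 + 0 = 140.70.

140.70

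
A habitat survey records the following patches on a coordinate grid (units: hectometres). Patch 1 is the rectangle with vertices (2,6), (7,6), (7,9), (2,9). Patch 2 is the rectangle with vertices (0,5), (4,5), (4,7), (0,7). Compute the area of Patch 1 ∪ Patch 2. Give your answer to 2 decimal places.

By inclusion–exclusion:
Individual areas: |Patch 1| = 15, |Patch 2| = 8.
|Patch 1∩Patch 2|: x∈[2,4], y∈[6,7] → 2·1 = 2.
|Patch 1 ∪ Patch 2| = 23 − 2 = 21.00.

21.00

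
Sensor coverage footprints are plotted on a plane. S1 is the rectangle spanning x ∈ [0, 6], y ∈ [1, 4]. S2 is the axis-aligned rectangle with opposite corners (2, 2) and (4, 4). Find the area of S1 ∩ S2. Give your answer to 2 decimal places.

4.00

|S1∩S2|: x∈[2,4], y∈[2,4] → 2·2 = 4.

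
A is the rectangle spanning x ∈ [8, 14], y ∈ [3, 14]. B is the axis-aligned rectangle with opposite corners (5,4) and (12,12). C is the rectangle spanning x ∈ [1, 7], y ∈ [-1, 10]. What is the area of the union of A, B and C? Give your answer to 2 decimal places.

144.00

By inclusion–exclusion:
Individual areas: |A| = 66, |B| = 56, |C| = 66.
|A∩B|: x∈[8,12], y∈[4,12] → 4·8 = 32.
|A∩C| = 0 (no overlap).
|B∩C|: x∈[5,7], y∈[4,10] → 2·6 = 12.
|A∩B∩C| = 0.
|A ∪ B ∪ C| = 188 − 44 + 0 = 144.00.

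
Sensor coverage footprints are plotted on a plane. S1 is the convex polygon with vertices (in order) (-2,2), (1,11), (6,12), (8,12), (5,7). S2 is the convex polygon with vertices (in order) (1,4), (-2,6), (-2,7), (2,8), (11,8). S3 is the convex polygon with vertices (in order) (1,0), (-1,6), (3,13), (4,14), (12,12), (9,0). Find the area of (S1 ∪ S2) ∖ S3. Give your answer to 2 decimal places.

6.19

|S1 ∪ S2| = 53.3567.
|(S1 ∪ S2) ∩ S3| = 47.1711.
|(S1 ∪ S2) ∖ S3| = 53.3567 − 47.1711 = 6.19.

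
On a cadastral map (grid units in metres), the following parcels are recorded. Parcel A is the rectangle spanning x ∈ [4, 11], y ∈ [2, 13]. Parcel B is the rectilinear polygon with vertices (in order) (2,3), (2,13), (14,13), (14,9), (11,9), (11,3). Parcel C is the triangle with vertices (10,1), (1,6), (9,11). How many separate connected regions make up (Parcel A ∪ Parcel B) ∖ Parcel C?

(Parcel A ∪ Parcel B) ∖ Parcel C splits into 2 disjoint pieces (area 59.2625, area 8.6778).

2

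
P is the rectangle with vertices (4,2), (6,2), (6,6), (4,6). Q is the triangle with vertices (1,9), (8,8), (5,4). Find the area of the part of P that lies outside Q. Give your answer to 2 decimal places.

5.29

|P| = 8, |P∩Q| = 2.7083.
|P ∖ Q| = |P| − |P∩Q| = 8 − 2.7083 = 5.29.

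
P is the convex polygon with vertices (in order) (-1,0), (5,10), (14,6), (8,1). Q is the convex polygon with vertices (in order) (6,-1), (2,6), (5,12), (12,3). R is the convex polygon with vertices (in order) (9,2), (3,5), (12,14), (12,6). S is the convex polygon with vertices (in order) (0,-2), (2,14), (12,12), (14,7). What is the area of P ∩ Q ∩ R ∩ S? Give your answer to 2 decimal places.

24.27

The intersection is the polygon with vertices (10.593,4.809), (7.438,2.781), (3,5), (7.077,9.077), (7.377,8.943).
By the shoelace formula its area is 24.27.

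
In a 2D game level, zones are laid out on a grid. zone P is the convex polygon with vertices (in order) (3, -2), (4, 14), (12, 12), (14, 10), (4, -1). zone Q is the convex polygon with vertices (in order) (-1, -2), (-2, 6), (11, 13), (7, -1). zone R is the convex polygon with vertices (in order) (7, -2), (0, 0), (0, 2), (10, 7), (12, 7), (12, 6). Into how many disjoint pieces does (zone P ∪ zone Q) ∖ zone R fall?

(zone P ∪ zone Q) ∖ zone R is a single connected region.

1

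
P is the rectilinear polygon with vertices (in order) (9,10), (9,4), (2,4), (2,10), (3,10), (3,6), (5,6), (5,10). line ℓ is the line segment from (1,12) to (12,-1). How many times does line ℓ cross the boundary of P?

4

The segment meets the boundary at (7.769,4), (5,7.273), (3,9.636), (2.692,10).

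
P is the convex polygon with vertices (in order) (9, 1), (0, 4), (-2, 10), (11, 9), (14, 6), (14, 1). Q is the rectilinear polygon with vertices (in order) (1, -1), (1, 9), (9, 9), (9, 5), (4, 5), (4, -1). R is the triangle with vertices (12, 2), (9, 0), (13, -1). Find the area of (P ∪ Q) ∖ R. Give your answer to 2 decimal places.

116.08

|P ∪ Q| = 117.
|(P ∪ Q) ∩ R| = 0.9167.
|(P ∪ Q) ∖ R| = 117 − 0.9167 = 116.08.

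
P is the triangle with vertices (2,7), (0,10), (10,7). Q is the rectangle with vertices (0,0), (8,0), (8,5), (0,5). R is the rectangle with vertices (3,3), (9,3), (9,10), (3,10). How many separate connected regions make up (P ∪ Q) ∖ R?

3

(P ∪ Q) ∖ R splits into 3 disjoint pieces (area 4.65, area 0.15, area 30).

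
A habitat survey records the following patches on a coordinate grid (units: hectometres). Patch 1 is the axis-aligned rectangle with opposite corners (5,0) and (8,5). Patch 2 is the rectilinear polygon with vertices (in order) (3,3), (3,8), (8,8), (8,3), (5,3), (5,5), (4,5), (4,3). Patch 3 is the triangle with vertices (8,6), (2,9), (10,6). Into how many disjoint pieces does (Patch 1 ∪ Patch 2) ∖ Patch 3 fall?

(Patch 1 ∪ Patch 2) ∖ Patch 3 splits into 2 disjoint pieces (area 28, area 2.0833).

2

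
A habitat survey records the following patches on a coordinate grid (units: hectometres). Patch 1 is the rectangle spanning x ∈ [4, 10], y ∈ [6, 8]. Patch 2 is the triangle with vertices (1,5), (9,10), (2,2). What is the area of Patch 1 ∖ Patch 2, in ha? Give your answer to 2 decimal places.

8.26

|Patch 1| = 12, |Patch 1∩Patch 2| = 3.7375.
|Patch 1 ∖ Patch 2| = |Patch 1| − |Patch 1∩Patch 2| = 12 − 3.7375 = 8.26.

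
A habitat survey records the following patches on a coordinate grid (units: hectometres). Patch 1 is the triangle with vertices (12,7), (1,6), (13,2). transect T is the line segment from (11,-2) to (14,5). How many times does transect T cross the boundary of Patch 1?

The segment meets the boundary at (12.909,2.455), (12.75,2.083).

2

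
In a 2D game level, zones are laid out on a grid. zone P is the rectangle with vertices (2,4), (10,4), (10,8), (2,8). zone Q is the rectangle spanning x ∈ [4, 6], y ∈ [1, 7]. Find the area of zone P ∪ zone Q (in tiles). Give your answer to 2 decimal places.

38.00

By inclusion–exclusion:
Individual areas: |zone P| = 32, |zone Q| = 12.
|zone P∩zone Q|: x∈[4,6], y∈[4,7] → 2·3 = 6.
|zone P ∪ zone Q| = 44 − 6 = 38.00.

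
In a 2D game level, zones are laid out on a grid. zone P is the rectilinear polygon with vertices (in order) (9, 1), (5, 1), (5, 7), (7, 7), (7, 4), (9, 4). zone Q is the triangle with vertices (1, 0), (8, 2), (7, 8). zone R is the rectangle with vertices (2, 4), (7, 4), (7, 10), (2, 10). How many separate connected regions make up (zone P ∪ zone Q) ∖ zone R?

1

(zone P ∪ zone Q) ∖ zone R is a single connected region.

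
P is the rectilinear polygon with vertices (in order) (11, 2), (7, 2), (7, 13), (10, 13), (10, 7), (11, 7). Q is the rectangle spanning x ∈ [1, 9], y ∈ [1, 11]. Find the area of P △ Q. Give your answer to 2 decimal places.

|P| = 38, |Q| = 80, |P∩Q| = 18.
|P △ Q| = |P| + |Q| − 2·|P∩Q| = 38 + 80 − 36 = 82.00.

82.00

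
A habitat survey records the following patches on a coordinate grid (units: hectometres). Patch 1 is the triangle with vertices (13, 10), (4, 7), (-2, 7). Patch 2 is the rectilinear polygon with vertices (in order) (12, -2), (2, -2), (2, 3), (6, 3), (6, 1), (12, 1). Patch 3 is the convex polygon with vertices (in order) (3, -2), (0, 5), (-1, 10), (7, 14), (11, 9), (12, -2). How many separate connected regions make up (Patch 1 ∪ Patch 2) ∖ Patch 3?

(Patch 1 ∪ Patch 2) ∖ Patch 3 splits into 4 disjoint pieces (area 0.3557, area 0.2462, area 1.1667, area 0.4091).

4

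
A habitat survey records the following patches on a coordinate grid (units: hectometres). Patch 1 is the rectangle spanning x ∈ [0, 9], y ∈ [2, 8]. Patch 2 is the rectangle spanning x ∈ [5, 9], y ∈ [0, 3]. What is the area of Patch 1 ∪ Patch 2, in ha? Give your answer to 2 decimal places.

62.00

By inclusion–exclusion:
Individual areas: |Patch 1| = 54, |Patch 2| = 12.
|Patch 1∩Patch 2|: x∈[5,9], y∈[2,3] → 4·1 = 4.
|Patch 1 ∪ Patch 2| = 66 − 4 = 62.00.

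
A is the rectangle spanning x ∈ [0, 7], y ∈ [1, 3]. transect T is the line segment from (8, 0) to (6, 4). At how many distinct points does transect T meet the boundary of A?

2

The segment meets the boundary at (6.5,3), (7,2).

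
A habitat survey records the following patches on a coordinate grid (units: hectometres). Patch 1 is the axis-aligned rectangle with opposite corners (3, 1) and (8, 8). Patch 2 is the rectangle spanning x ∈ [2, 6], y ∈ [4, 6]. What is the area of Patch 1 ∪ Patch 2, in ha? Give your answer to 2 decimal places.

By inclusion–exclusion:
Individual areas: |Patch 1| = 35, |Patch 2| = 8.
|Patch 1∩Patch 2|: x∈[3,6], y∈[4,6] → 3·2 = 6.
|Patch 1 ∪ Patch 2| = 43 − 6 = 37.00.

37.00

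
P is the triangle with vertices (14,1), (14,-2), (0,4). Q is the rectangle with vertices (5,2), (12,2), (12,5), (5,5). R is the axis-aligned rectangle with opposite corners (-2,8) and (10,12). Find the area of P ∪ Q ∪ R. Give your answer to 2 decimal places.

87.99

By inclusion–exclusion:
Individual areas: |P| = 21, |Q| = 21, |R| = 48.
|P∩Q| = 2.0119.
|P∩R| = 0.
|Q∩R| = 0 (no overlap).
|P∩Q∩R| = 0.
|P ∪ Q ∪ R| = 90 − 2.0119 + 0 = 87.99.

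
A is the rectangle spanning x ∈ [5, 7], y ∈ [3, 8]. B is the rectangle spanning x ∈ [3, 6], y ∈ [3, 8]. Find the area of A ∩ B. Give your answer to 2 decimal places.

|A∩B|: x∈[5,6], y∈[3,8] → 1·5 = 5.

5.00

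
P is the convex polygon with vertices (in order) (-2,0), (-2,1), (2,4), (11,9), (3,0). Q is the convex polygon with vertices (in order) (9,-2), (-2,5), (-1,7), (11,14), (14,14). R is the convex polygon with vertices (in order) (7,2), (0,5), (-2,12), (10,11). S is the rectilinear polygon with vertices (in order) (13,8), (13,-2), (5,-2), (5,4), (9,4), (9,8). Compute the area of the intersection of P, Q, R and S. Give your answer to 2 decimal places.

1.24

The intersection is the polygon with vertices (5.391,2.69), (5,2.857), (5,4), (6.556,4).
By the shoelace formula its area is 1.24.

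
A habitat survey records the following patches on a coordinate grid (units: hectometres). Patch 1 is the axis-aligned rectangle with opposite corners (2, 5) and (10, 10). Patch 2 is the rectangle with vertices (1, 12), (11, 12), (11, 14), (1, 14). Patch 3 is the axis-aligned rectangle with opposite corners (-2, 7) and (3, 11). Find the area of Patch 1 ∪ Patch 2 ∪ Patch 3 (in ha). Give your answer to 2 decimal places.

By inclusion–exclusion:
Individual areas: |Patch 1| = 40, |Patch 2| = 20, |Patch 3| = 20.
|Patch 1∩Patch 2| = 0 (no overlap).
|Patch 1∩Patch 3|: x∈[2,3], y∈[7,10] → 1·3 = 3.
|Patch 2∩Patch 3| = 0 (no overlap).
|Patch 1∩Patch 2∩Patch 3| = 0.
|Patch 1 ∪ Patch 2 ∪ Patch 3| = 80 − 3 + 0 = 77.00.

77.00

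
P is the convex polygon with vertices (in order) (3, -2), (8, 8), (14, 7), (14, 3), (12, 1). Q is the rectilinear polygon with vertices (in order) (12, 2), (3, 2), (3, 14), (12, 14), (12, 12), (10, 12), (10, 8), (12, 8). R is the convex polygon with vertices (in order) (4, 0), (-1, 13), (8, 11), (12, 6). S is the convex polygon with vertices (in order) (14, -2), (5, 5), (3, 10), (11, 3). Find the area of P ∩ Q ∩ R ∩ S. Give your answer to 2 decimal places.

6.22

The intersection is the polygon with vertices (7.782,2.836), (6.08,4.16), (7.174,6.348), (9.615,4.212).
By the shoelace formula its area is 6.22.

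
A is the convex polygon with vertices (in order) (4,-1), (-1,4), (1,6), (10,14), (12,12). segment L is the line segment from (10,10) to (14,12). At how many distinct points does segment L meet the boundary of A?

1

The segment meets the boundary at (11.111,10.556).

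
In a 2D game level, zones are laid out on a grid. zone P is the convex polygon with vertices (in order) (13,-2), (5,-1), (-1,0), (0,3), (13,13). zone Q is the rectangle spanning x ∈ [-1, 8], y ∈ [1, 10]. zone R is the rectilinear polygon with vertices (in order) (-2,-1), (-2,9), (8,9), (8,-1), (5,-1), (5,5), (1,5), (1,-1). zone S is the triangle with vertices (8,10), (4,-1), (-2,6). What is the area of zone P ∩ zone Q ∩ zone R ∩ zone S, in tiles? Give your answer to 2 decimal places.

9.19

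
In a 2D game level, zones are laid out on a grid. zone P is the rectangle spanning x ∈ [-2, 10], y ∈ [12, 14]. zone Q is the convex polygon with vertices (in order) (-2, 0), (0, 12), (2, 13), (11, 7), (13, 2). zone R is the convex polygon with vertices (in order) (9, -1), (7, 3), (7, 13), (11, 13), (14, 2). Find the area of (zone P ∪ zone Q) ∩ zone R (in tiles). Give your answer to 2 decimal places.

34.97

|zone P ∪ zone Q| = 143.25.
|(zone P ∪ zone Q) ∩ zone R| = 34.97.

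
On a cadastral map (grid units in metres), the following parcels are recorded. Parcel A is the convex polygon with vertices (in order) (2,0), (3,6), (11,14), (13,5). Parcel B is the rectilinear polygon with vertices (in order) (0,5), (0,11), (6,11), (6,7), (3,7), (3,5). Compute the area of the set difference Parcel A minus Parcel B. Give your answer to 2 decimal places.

|Parcel A| = 74.5, |Parcel A∩Parcel B| = 2.0833.
|Parcel A ∖ Parcel B| = |Parcel A| − |Parcel A∩Parcel B| = 74.5 − 2.0833 = 72.42.

72.42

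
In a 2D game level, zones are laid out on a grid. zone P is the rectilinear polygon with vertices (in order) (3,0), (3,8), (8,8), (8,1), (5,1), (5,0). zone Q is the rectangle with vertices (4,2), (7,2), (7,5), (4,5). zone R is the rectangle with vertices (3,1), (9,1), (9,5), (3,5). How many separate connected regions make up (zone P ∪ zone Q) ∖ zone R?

2

(zone P ∪ zone Q) ∖ zone R splits into 2 disjoint pieces (area 15, area 2).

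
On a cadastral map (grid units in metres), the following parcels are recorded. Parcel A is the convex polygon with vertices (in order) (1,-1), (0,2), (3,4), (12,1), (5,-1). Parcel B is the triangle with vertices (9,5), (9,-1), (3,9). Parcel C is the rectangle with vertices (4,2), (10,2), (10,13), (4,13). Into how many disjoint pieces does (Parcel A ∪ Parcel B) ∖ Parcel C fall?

2

(Parcel A ∪ Parcel B) ∖ Parcel C splits into 2 disjoint pieces (area 31.1678, area 0.5).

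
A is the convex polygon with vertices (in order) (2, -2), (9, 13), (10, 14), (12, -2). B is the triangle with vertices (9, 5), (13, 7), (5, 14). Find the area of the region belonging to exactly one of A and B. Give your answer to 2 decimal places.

|A| = 84, |B| = 22, |A∩B| = 13.9683.
|A △ B| = |A| + |B| − 2·|A∩B| = 84 + 22 − 27.9367 = 78.06.

78.06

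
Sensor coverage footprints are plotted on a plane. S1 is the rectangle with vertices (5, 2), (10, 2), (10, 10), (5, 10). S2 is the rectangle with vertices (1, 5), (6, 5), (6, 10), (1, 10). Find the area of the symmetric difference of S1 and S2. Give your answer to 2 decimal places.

|S1∩S2|: x∈[5,6], y∈[5,10] → 1·5 = 5.
|S1 △ S2| = |S1| + |S2| − 2·|S1∩S2| = 40 + 25 − 10 = 55.00.

55.00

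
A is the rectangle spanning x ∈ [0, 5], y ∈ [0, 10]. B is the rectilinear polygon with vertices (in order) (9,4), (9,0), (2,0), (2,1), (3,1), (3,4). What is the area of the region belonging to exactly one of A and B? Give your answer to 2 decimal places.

|A| = 50, |B| = 25, |A∩B| = 9.
|A △ B| = |A| + |B| − 2·|A∩B| = 50 + 25 − 18 = 57.00.

57.00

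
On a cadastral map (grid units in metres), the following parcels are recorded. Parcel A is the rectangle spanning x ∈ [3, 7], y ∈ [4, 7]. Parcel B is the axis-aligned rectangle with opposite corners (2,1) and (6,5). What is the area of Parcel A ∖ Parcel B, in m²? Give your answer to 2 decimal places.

|Parcel A∩Parcel B|: x∈[3,6], y∈[4,5] → 3·1 = 3.
|Parcel A| = 12.
|Parcel A ∖ Parcel B| = |Parcel A| − |Parcel A∩Parcel B| = 12 − 3 = 9.00.

9.00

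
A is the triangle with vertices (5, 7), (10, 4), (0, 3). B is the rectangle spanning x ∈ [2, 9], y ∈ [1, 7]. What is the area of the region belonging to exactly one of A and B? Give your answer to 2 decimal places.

|A| = 17.5, |B| = 42, |A∩B| = 15.75.
|A △ B| = |A| + |B| − 2·|A∩B| = 17.5 + 42 − 31.5 = 28.00.

28.00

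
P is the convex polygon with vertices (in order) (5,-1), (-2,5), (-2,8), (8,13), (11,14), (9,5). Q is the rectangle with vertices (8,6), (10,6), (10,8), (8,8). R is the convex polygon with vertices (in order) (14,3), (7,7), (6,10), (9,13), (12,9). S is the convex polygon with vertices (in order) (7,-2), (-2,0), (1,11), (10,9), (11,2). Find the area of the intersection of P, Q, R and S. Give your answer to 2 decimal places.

The intersection is the polygon with vertices (8,6.429), (8,8), (9.667,8), (9.222,6), (8.75,6).
By the shoelace formula its area is 2.73.

2.73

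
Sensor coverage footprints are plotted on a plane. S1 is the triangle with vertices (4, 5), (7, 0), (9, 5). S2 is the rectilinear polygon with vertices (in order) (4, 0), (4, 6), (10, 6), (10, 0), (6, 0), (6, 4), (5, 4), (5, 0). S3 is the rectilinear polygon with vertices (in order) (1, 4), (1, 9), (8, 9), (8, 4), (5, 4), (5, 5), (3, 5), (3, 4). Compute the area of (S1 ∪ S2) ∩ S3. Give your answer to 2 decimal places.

7.00

The region (S1 ∪ S2) ∩ S3 is the polygon with vertices (4,6), (8,6), (8,4), (5,4), (5,5), (4,5).
By the shoelace formula its area is 7.00.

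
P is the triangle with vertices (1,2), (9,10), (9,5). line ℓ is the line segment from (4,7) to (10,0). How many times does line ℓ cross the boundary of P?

The segment meets the boundary at (6.514,4.068), (4.923,5.923).

2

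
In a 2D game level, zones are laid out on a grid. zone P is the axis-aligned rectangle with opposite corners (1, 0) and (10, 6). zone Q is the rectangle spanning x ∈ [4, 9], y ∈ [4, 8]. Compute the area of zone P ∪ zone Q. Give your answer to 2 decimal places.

64.00

By inclusion–exclusion:
Individual areas: |zone P| = 54, |zone Q| = 20.
|zone P∩zone Q|: x∈[4,9], y∈[4,6] → 5·2 = 10.
|zone P ∪ zone Q| = 74 − 10 = 64.00.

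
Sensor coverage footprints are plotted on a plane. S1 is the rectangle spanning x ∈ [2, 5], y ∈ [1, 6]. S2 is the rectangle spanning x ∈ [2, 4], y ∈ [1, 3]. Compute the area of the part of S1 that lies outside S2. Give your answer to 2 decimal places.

|S1∩S2|: x∈[2,4], y∈[1,3] → 2·2 = 4.
|S1| = 15.
|S1 ∖ S2| = |S1| − |S1∩S2| = 15 − 4 = 11.00.

11.00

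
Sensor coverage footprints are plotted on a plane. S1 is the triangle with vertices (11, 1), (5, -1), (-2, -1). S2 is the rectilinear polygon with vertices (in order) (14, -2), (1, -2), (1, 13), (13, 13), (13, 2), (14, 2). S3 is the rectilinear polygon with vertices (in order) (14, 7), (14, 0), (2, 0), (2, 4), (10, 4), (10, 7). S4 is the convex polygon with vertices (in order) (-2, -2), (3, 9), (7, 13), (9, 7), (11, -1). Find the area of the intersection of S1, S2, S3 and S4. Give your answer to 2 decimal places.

1.73

The intersection is the polygon with vertices (8,0), (4.5,0), (10.518,0.926), (10.539,0.846).
By the shoelace formula its area is 1.73.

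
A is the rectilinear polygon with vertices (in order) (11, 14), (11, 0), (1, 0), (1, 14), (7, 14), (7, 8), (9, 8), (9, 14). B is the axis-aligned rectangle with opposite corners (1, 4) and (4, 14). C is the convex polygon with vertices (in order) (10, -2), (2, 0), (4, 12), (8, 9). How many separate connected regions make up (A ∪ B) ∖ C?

2

(A ∪ B) ∖ C splits into 2 disjoint pieces (area 28.7273, area 39.375).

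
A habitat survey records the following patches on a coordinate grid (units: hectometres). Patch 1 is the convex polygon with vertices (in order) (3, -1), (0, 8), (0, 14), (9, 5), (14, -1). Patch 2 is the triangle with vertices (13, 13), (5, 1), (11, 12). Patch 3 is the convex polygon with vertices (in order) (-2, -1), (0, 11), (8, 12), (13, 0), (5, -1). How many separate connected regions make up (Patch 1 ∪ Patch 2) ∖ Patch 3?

3

(Patch 1 ∪ Patch 2) ∖ Patch 3 splits into 3 disjoint pieces (area 4, area 4.6562, area 4.6167).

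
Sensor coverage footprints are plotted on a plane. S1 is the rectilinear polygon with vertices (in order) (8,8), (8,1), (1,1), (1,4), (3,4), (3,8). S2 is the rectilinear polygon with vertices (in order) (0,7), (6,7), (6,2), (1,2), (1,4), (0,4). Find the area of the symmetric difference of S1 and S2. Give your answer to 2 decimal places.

31.00

|S1| = 41, |S2| = 28, |S1∩S2| = 19.
|S1 △ S2| = |S1| + |S2| − 2·|S1∩S2| = 41 + 28 − 38 = 31.00.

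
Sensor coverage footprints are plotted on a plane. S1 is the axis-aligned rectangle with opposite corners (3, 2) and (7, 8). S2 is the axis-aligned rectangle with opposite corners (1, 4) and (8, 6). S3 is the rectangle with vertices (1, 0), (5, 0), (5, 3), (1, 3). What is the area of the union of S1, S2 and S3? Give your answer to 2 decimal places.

By inclusion–exclusion:
Individual areas: |S1| = 24, |S2| = 14, |S3| = 12.
|S1∩S2|: x∈[3,7], y∈[4,6] → 4·2 = 8.
|S1∩S3|: x∈[3,5], y∈[2,3] → 2·1 = 2.
|S2∩S3| = 0 (no overlap).
|S1∩S2∩S3| = 0.
|S1 ∪ S2 ∪ S3| = 50 − 10 + 0 = 40.00.

40.00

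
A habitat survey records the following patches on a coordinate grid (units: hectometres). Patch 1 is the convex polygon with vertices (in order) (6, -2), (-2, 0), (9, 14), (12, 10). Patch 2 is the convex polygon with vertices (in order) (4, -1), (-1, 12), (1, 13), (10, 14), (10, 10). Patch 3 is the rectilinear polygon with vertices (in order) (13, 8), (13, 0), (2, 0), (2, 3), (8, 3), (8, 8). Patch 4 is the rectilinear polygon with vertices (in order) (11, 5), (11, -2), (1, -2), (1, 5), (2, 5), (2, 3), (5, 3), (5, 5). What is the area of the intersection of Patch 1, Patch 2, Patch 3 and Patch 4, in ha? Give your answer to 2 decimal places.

6.98

The intersection is the polygon with vertices (3.615,0), (2.462,3), (5,3), (6.182,3), (4.545,0).
By the shoelace formula its area is 6.98.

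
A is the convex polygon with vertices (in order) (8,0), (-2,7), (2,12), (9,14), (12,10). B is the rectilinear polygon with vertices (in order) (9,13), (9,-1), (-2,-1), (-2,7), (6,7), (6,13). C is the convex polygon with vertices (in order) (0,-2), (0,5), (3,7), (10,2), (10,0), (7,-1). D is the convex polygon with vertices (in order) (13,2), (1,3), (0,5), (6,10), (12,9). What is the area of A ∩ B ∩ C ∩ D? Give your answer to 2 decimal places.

17.76

The intersection is the polygon with vertices (8.935,2.339), (4.081,2.743), (0.439,5.293), (3,7), (9,2.714), (9,2.5).
By the shoelace formula its area is 17.76.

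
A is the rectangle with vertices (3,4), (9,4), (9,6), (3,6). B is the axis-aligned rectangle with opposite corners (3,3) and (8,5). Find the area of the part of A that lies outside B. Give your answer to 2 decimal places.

7.00

|A∩B|: x∈[3,8], y∈[4,5] → 5·1 = 5.
|A| = 12.
|A ∖ B| = |A| − |A∩B| = 12 − 5 = 7.00.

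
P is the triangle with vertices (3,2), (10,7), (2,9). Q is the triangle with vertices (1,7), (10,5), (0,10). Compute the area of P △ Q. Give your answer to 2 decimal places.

|P| = 27, |Q| = 12.5, |P∩Q| = 8.0361.
|P △ Q| = |P| + |Q| − 2·|P∩Q| = 27 + 12.5 − 16.0721 = 23.43.

23.43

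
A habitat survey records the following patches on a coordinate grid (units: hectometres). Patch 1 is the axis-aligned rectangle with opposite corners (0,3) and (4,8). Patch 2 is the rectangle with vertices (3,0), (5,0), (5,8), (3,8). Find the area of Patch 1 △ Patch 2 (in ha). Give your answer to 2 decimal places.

|Patch 1∩Patch 2|: x∈[3,4], y∈[3,8] → 1·5 = 5.
|Patch 1 △ Patch 2| = |Patch 1| + |Patch 2| − 2·|Patch 1∩Patch 2| = 20 + 16 − 10 = 26.00.

26.00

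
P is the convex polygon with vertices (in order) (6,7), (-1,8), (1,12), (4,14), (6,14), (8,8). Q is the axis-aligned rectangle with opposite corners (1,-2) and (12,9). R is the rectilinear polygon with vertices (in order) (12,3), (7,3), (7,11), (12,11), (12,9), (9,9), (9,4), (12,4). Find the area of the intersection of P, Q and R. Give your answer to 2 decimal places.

1.08

The intersection is the polygon with vertices (7.667,9), (8,8), (7,7.5), (7,9).
By the shoelace formula its area is 1.08.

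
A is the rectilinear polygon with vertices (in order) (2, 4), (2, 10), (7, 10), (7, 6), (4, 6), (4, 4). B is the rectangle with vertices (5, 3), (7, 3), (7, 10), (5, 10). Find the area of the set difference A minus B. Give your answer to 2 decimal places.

16.00

|A| = 24, |A∩B| = 8.
|A ∖ B| = |A| − |A∩B| = 24 − 8 = 16.00.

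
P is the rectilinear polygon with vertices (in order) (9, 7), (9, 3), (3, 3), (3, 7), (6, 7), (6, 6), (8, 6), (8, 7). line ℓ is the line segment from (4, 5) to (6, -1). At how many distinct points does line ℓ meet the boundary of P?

1

The segment meets the boundary at (4.667,3).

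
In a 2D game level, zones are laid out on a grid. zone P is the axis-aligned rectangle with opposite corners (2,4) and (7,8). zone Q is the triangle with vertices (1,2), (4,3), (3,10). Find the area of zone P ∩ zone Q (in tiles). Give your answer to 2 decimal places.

5.79

The intersection is the polygon with vertices (3.286,8), (3.857,4), (2,4), (2,6), (2.5,8).
By the shoelace formula its area is 5.79.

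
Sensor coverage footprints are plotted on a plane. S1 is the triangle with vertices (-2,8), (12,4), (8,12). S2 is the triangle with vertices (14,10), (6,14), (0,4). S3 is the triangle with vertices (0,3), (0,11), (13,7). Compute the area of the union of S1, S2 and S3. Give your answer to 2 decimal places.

89.22

By inclusion–exclusion:
Individual areas: |S1| = 48, |S2| = 52, |S3| = 52.
|S1∩S2| = 27.4754.
|S1∩S3| = 30.0856.
|S2∩S3| = 20.867.
|S1∩S2∩S3| = 15.6489.
|S1 ∪ S2 ∪ S3| = 152 − 78.428 + 15.6489 = 89.22.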